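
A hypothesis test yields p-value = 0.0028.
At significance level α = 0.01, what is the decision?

Compare p-value to α:
0.0028 < 0.01
Decision: reject H₀

Answer: reject H₀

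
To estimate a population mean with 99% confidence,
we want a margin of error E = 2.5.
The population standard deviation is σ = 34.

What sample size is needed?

z_0.005 = 2.576
n = (z×σ/E)² = (2.576×34/2.5)²
n = 1227.3531
Round up: n = 1228

Answer: n = 1228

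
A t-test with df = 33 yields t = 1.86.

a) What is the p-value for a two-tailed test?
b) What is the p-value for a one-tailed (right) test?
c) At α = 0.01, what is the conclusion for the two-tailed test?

Answer: a) 0.0718, b) 0.0359, c) fail to reject H₀

Derivation:
Using t-distribution with df = 33:
a) Two-tailed: p = 2×P(T > 1.86) = 0.0718
b) One-tailed: p = P(T > 1.86) = 0.0359
c) 0.0718 ≥ 0.01, fail to reject H₀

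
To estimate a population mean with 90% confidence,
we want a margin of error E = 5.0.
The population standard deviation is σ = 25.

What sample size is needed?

Answer: n = 68

Derivation:
z_0.05 = 1.645
n = (z×σ/E)² = (1.645×25/5.0)²
n = 67.6506
Round up: n = 68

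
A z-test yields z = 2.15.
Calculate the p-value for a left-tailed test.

Answer: p-value ≈ 0.9842

Derivation:
For z = 2.15:
p = P(Z < 2.15) = Φ(2.15) = 0.9842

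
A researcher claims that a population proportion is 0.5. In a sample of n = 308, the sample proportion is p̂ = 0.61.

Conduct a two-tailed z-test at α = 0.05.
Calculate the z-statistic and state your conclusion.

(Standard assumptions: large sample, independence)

H₀: p = 0.5, H₁: p ≠ 0.5
Standard error: SE = √(p₀(1-p₀)/n) = √(0.5×0.5/308) = 0.028490
z-statistic: z = (p̂ - p₀)/SE = (0.61 - 0.5)/0.028490 = 3.8610
Critical value: z_0.025 = ±1.960
p-value = 0.0001
Decision: reject H₀ at α = 0.05

Answer: z = 3.8610, reject H₀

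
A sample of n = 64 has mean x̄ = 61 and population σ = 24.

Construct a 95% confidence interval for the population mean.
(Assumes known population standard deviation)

Answer: (55.1200, 66.8800)

Derivation:
Confidence level: 95%, α = 0.05
z_0.025 = 1.960
SE = σ/√n = 24/√64 = 3.0000
Margin of error = 1.960 × 3.0000 = 5.8800
CI: x̄ ± margin = 61 ± 5.8800
CI: (55.1200, 66.8800)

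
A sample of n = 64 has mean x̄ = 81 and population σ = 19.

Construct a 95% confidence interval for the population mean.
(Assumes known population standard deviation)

Answer: (76.3450, 85.6550)

Derivation:
Confidence level: 95%, α = 0.05
z_0.025 = 1.960
SE = σ/√n = 19/√64 = 2.3750
Margin of error = 1.960 × 2.3750 = 4.6550
CI: x̄ ± margin = 81 ± 4.6550
CI: (76.3450, 85.6550)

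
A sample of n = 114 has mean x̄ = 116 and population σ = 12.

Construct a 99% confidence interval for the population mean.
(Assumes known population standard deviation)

Answer: (113.1048, 118.8952)

Derivation:
Confidence level: 99%, α = 0.01
z_0.005 = 2.576
SE = σ/√n = 12/√114 = 1.1239
Margin of error = 2.576 × 1.1239 = 2.8952
CI: x̄ ± margin = 116 ± 2.8952
CI: (113.1048, 118.8952)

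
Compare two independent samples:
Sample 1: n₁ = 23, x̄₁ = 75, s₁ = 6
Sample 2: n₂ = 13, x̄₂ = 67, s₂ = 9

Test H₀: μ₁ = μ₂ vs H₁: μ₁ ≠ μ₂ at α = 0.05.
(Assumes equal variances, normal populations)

Pooled variance: s²_p = [22×6² + 12×9²]/(34) = 51.8824
s_p = 7.2029
SE = s_p×√(1/n₁ + 1/n₂) = 7.2029×√(1/23 + 1/13) = 2.4993
t = (x̄₁ - x̄₂)/SE = (75 - 67)/2.4993 = 3.2009
df = 34, t-critical = ±2.032
Decision: reject H₀

Answer: t = 3.2009, reject H₀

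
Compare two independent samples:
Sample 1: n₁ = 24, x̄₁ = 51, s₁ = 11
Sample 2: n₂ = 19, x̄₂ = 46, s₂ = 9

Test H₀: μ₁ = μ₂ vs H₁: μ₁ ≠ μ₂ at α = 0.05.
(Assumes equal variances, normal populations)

Answer: t = 1.6009, fail to reject H₀

Derivation:
Pooled variance: s²_p = [23×11² + 18×9²]/(41) = 103.4390
s_p = 10.1705
SE = s_p×√(1/n₁ + 1/n₂) = 10.1705×√(1/24 + 1/19) = 3.1232
t = (x̄₁ - x̄₂)/SE = (51 - 46)/3.1232 = 1.6009
df = 41, t-critical = ±2.020
Decision: fail to reject H₀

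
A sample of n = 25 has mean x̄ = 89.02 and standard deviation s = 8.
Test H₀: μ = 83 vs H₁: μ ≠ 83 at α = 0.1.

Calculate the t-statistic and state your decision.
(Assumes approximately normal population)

Answer: t = 3.7625, reject H₀

Derivation:
df = n - 1 = 24
SE = s/√n = 8/√25 = 1.6000
t = (x̄ - μ₀)/SE = (89.02 - 83)/1.6000 = 3.7625
Critical value: t_{0.05,24} = ±1.711
p-value ≈ 0.0010
Decision: reject H₀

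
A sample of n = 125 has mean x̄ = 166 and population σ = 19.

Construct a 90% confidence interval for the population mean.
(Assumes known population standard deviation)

Confidence level: 90%, α = 0.1
z_0.05 = 1.645
SE = σ/√n = 19/√125 = 1.6994
Margin of error = 1.645 × 1.6994 = 2.7955
CI: x̄ ± margin = 166 ± 2.7955
CI: (163.2045, 168.7955)

Answer: (163.2045, 168.7955)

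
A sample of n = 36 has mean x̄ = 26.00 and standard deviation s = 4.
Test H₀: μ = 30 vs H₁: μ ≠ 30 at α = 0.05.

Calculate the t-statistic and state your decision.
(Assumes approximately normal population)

Answer: t = -5.9997, reject H₀

Derivation:
df = n - 1 = 35
SE = s/√n = 4/√36 = 0.6667
t = (x̄ - μ₀)/SE = (26.00 - 30)/0.6667 = -5.9997
Critical value: t_{0.025,35} = ±2.030
p-value < 0.0001
Decision: reject H₀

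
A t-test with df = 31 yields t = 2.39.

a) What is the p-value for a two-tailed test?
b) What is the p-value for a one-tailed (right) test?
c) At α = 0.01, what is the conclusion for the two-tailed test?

Using t-distribution with df = 31:
a) Two-tailed: p = 2×P(T > 2.39) = 0.0231
b) One-tailed: p = P(T > 2.39) = 0.0116
c) 0.0231 ≥ 0.01, fail to reject H₀

Answer: a) 0.0231, b) 0.0116, c) fail to reject H₀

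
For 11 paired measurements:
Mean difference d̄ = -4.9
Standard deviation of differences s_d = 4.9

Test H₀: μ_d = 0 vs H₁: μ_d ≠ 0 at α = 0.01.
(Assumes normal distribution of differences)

df = n - 1 = 10
SE = s_d/√n = 4.9/√11 = 1.4774
t = d̄/SE = -4.9/1.4774 = -3.3166
Critical value: t_{0.005,10} = ±3.169
p-value ≈ 0.0078
Decision: reject H₀

Answer: t = -3.3166, reject H₀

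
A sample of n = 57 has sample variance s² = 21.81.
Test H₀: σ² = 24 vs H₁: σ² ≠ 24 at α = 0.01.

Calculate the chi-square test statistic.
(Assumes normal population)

Answer: χ² = 50.8900, fail to reject H₀

Derivation:
df = n - 1 = 56
χ² = (n-1)s²/σ₀² = 56×21.81/24 = 50.8900
Critical values: χ²_{0.995,56} = 32.490, χ²_{0.005,56} = 86.994
Rejection region: χ² < 32.490 or χ² > 86.994
Decision: fail to reject H₀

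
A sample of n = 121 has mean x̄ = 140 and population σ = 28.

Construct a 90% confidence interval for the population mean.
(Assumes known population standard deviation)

Answer: (135.8127, 144.1873)

Derivation:
Confidence level: 90%, α = 0.1
z_0.05 = 1.645
SE = σ/√n = 28/√121 = 2.5455
Margin of error = 1.645 × 2.5455 = 4.1873
CI: x̄ ± margin = 140 ± 4.1873
CI: (135.8127, 144.1873)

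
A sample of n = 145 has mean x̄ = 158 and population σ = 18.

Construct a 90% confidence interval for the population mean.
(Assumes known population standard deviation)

Confidence level: 90%, α = 0.1
z_0.05 = 1.645
SE = σ/√n = 18/√145 = 1.4948
Margin of error = 1.645 × 1.4948 = 2.4589
CI: x̄ ± margin = 158 ± 2.4589
CI: (155.5411, 160.4589)

Answer: (155.5411, 160.4589)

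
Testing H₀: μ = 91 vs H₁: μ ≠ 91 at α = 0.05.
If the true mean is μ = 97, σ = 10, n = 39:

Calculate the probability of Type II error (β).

SE = σ/√n = 10/√39 = 1.6013
Critical values: μ₀ ± z_0.025×SE = 91 ± 1.960×1.6013
Acceptance region: (87.8615, 94.1385)
Under H₁ (μ = 97): z_high = (94.1385 - 97)/1.6013 = -1.7870, z_low = (87.8615 - 97)/1.6013 = -5.7069
β = P(not reject | H₁) = Φ(-1.7870) - Φ(-5.7069) ≈ 0.0370

Answer: β ≈ 0.0370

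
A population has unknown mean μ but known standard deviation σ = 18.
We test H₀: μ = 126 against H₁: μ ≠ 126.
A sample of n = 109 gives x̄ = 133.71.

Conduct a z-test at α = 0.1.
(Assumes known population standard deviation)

Standard error: SE = σ/√n = 18/√109 = 1.7241
z-statistic: z = (x̄ - μ₀)/SE = (133.71 - 126)/1.7241 = 4.4719
Critical value: ±1.645
p-value < 0.0001
Decision: reject H₀

Answer: z = 4.4719, reject H₀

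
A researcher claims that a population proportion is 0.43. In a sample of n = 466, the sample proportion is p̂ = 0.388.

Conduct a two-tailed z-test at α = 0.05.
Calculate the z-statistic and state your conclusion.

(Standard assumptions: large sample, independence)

H₀: p = 0.43, H₁: p ≠ 0.43
Standard error: SE = √(p₀(1-p₀)/n) = √(0.43×0.57/466) = 0.022934
z-statistic: z = (p̂ - p₀)/SE = (0.388 - 0.43)/0.022934 = -1.8313
Critical value: z_0.025 = ±1.960
p-value = 0.0671
Decision: fail to reject H₀ at α = 0.05

Answer: z = -1.8313, fail to reject H₀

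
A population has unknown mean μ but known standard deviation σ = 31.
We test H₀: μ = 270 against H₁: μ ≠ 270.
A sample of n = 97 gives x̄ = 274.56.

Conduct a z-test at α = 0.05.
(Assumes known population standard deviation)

Answer: z = 1.4487, fail to reject H₀

Derivation:
Standard error: SE = σ/√n = 31/√97 = 3.1476
z-statistic: z = (x̄ - μ₀)/SE = (274.56 - 270)/3.1476 = 1.4487
Critical value: ±1.960
p-value = 0.1474
Decision: fail to reject H₀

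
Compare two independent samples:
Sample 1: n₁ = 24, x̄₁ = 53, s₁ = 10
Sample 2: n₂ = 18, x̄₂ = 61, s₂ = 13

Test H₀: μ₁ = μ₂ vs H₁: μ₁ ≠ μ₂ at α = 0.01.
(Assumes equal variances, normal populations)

Pooled variance: s²_p = [23×10² + 17×13²]/(40) = 129.3250
s_p = 11.3721
SE = s_p×√(1/n₁ + 1/n₂) = 11.3721×√(1/24 + 1/18) = 3.5459
t = (x̄₁ - x̄₂)/SE = (53 - 61)/3.5459 = -2.2561
df = 40, t-critical = ±2.704
Decision: fail to reject H₀

Answer: t = -2.2561, fail to reject H₀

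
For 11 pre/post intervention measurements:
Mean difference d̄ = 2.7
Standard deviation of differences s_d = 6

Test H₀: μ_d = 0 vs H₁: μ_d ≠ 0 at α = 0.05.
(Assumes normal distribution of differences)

Answer: t = 1.4925, fail to reject H₀

Derivation:
df = n - 1 = 10
SE = s_d/√n = 6/√11 = 1.8091
t = d̄/SE = 2.7/1.8091 = 1.4925
Critical value: t_{0.025,10} = ±2.228
p-value ≈ 0.1664
Decision: fail to reject H₀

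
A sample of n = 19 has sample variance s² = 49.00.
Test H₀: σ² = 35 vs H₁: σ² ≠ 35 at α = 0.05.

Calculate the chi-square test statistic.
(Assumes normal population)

Answer: χ² = 25.2000, fail to reject H₀

Derivation:
df = n - 1 = 18
χ² = (n-1)s²/σ₀² = 18×49.00/35 = 25.2000
Critical values: χ²_{0.975,18} = 8.231, χ²_{0.025,18} = 31.526
Rejection region: χ² < 8.231 or χ² > 31.526
Decision: fail to reject H₀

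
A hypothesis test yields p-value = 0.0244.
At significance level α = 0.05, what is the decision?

Compare p-value to α:
0.0244 < 0.05
Decision: reject H₀

Answer: reject H₀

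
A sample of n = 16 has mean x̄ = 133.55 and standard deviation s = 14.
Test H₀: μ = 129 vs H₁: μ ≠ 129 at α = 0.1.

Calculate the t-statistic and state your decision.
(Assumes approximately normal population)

df = n - 1 = 15
SE = s/√n = 14/√16 = 3.5000
t = (x̄ - μ₀)/SE = (133.55 - 129)/3.5000 = 1.3000
Critical value: t_{0.05,15} = ±1.753
p-value ≈ 0.2132
Decision: fail to reject H₀

Answer: t = 1.3000, fail to reject H₀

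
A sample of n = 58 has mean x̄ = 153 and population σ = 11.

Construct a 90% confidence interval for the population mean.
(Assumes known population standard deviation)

Answer: (150.6240, 155.3760)

Derivation:
Confidence level: 90%, α = 0.1
z_0.05 = 1.645
SE = σ/√n = 11/√58 = 1.4444
Margin of error = 1.645 × 1.4444 = 2.3760
CI: x̄ ± margin = 153 ± 2.3760
CI: (150.6240, 155.3760)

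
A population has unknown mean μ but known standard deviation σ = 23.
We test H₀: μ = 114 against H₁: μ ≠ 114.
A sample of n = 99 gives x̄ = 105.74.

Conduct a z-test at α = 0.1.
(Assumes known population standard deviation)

Standard error: SE = σ/√n = 23/√99 = 2.3116
z-statistic: z = (x̄ - μ₀)/SE = (105.74 - 114)/2.3116 = -3.5733
Critical value: ±1.645
p-value = 0.0004
Decision: reject H₀

Answer: z = -3.5733, reject H₀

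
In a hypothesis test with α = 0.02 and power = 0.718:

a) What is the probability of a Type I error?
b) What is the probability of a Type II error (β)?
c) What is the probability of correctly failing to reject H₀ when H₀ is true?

a) Type I error probability = α = 0.02
b) Power = P(reject H₀ | H₁ true) = 1 - β = 0.718, so Type II error probability = β = 1 - Power = 0.282
c) P(fail to reject H₀ | H₀ true) = 1 - α = 0.98

Answer: a) 0.02, b) 0.282, c) 0.98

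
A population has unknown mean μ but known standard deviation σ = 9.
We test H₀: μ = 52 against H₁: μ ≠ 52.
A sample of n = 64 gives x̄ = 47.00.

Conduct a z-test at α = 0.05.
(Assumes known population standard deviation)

Standard error: SE = σ/√n = 9/√64 = 1.1250
z-statistic: z = (x̄ - μ₀)/SE = (47.00 - 52)/1.1250 = -4.4444
Critical value: ±1.960
p-value < 0.0001
Decision: reject H₀

Answer: z = -4.4444, reject H₀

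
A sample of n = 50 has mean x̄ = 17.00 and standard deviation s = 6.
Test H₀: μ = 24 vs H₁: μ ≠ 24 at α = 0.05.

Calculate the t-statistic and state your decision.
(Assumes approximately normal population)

Answer: t = -8.2499, reject H₀

Derivation:
df = n - 1 = 49
SE = s/√n = 6/√50 = 0.8485
t = (x̄ - μ₀)/SE = (17.00 - 24)/0.8485 = -8.2499
Critical value: t_{0.025,49} = ±2.010
p-value < 0.0001
Decision: reject H₀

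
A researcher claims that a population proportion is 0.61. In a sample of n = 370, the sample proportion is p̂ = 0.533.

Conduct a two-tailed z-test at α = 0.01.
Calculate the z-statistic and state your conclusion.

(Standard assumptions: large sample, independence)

Answer: z = -3.0366, reject H₀

Derivation:
H₀: p = 0.61, H₁: p ≠ 0.61
Standard error: SE = √(p₀(1-p₀)/n) = √(0.61×0.39/370) = 0.025357
z-statistic: z = (p̂ - p₀)/SE = (0.533 - 0.61)/0.025357 = -3.0366
Critical value: z_0.005 = ±2.576
p-value = 0.0024
Decision: reject H₀ at α = 0.01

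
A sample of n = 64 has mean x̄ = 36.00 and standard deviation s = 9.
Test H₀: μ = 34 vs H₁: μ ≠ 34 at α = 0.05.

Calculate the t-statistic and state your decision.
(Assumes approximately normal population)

df = n - 1 = 63
SE = s/√n = 9/√64 = 1.1250
t = (x̄ - μ₀)/SE = (36.00 - 34)/1.1250 = 1.7778
Critical value: t_{0.025,63} = ±1.998
p-value ≈ 0.0803
Decision: fail to reject H₀

Answer: t = 1.7778, fail to reject H₀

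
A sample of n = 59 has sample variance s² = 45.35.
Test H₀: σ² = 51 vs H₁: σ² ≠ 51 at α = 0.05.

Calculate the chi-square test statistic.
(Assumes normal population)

df = n - 1 = 58
χ² = (n-1)s²/σ₀² = 58×45.35/51 = 51.5745
Critical values: χ²_{0.975,58} = 38.844, χ²_{0.025,58} = 80.936
Rejection region: χ² < 38.844 or χ² > 80.936
Decision: fail to reject H₀

Answer: χ² = 51.5745, fail to reject H₀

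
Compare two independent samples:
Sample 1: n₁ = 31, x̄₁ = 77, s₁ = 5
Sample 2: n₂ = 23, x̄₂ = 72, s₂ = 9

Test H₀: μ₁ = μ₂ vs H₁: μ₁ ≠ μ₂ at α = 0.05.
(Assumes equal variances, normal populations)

Answer: t = 2.6036, reject H₀

Derivation:
Pooled variance: s²_p = [30×5² + 22×9²]/(52) = 48.6923
s_p = 6.9780
SE = s_p×√(1/n₁ + 1/n₂) = 6.9780×√(1/31 + 1/23) = 1.9204
t = (x̄₁ - x̄₂)/SE = (77 - 72)/1.9204 = 2.6036
df = 52, t-critical = ±2.007
Decision: reject H₀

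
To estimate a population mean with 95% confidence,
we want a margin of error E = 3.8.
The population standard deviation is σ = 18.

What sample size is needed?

z_0.025 = 1.960
n = (z×σ/E)² = (1.960×18/3.8)²
n = 86.1966
Round up: n = 87

Answer: n = 87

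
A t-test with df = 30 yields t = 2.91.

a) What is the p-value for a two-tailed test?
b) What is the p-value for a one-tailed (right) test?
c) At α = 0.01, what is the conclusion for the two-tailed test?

Answer: a) 0.0068, b) 0.0034, c) reject H₀

Derivation:
Using t-distribution with df = 30:
a) Two-tailed: p = 2×P(T > 2.91) = 0.0068
b) One-tailed: p = P(T > 2.91) = 0.0034
c) 0.0068 < 0.01, reject H₀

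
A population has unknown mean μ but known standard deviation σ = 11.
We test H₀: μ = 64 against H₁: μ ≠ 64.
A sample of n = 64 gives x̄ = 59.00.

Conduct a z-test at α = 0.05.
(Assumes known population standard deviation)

Answer: z = -3.6364, reject H₀

Derivation:
Standard error: SE = σ/√n = 11/√64 = 1.3750
z-statistic: z = (x̄ - μ₀)/SE = (59.00 - 64)/1.3750 = -3.6364
Critical value: ±1.960
p-value = 0.0003
Decision: reject H₀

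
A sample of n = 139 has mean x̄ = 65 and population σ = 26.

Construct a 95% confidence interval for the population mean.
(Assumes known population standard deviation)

Answer: (60.6776, 69.3224)

Derivation:
Confidence level: 95%, α = 0.05
z_0.025 = 1.960
SE = σ/√n = 26/√139 = 2.2053
Margin of error = 1.960 × 2.2053 = 4.3224
CI: x̄ ± margin = 65 ± 4.3224
CI: (60.6776, 69.3224)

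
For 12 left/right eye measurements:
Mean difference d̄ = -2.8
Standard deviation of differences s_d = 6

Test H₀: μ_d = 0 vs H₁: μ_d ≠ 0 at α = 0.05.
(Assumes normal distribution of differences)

df = n - 1 = 11
SE = s_d/√n = 6/√12 = 1.7321
t = d̄/SE = -2.8/1.7321 = -1.6165
Critical value: t_{0.025,11} = ±2.201
p-value ≈ 0.1343
Decision: fail to reject H₀

Answer: t = -1.6165, fail to reject H₀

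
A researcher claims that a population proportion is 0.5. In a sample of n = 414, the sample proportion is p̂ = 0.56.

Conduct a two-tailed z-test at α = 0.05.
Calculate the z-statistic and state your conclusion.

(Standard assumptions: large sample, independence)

H₀: p = 0.5, H₁: p ≠ 0.5
Standard error: SE = √(p₀(1-p₀)/n) = √(0.5×0.5/414) = 0.024574
z-statistic: z = (p̂ - p₀)/SE = (0.56 - 0.5)/0.024574 = 2.4416
Critical value: z_0.025 = ±1.960
p-value = 0.0146
Decision: reject H₀ at α = 0.05

Answer: z = 2.4416, reject H₀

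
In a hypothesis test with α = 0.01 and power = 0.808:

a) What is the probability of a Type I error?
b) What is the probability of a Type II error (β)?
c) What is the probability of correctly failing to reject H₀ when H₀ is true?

Answer: a) 0.01, b) 0.192, c) 0.99

Derivation:
a) Type I error probability = α = 0.01
b) Power = P(reject H₀ | H₁ true) = 1 - β = 0.808, so Type II error probability = β = 1 - Power = 0.192
c) P(fail to reject H₀ | H₀ true) = 1 - α = 0.99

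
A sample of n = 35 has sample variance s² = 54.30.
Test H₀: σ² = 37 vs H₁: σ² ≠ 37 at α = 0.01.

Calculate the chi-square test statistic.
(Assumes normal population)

df = n - 1 = 34
χ² = (n-1)s²/σ₀² = 34×54.30/37 = 49.8973
Critical values: χ²_{0.995,34} = 16.501, χ²_{0.005,34} = 58.964
Rejection region: χ² < 16.501 or χ² > 58.964
Decision: fail to reject H₀

Answer: χ² = 49.8973, fail to reject H₀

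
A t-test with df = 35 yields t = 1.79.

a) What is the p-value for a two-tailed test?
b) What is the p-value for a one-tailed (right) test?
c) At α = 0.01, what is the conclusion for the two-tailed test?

Answer: a) 0.0821, b) 0.0411, c) fail to reject H₀

Derivation:
Using t-distribution with df = 35:
a) Two-tailed: p = 2×P(T > 1.79) = 0.0821
b) One-tailed: p = P(T > 1.79) = 0.0411
c) 0.0821 ≥ 0.01, fail to reject H₀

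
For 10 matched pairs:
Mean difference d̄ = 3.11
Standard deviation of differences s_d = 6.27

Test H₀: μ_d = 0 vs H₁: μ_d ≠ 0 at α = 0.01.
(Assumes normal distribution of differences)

Answer: t = 1.5686, fail to reject H₀

Derivation:
df = n - 1 = 9
SE = s_d/√n = 6.27/√10 = 1.9827
t = d̄/SE = 3.11/1.9827 = 1.5686
Critical value: t_{0.005,9} = ±3.250
p-value ≈ 0.1512
Decision: fail to reject H₀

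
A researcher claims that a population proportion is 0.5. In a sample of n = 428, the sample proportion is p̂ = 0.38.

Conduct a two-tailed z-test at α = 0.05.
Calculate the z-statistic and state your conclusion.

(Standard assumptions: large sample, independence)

H₀: p = 0.5, H₁: p ≠ 0.5
Standard error: SE = √(p₀(1-p₀)/n) = √(0.5×0.5/428) = 0.024168
z-statistic: z = (p̂ - p₀)/SE = (0.38 - 0.5)/0.024168 = -4.9652
Critical value: z_0.025 = ±1.960
p-value < 0.0001
Decision: reject H₀ at α = 0.05

Answer: z = -4.9652, reject H₀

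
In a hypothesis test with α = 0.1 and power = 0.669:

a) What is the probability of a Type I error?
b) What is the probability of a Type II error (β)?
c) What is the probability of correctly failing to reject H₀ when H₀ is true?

a) Type I error probability = α = 0.1
b) Power = P(reject H₀ | H₁ true) = 1 - β = 0.669, so Type II error probability = β = 1 - Power = 0.331
c) P(fail to reject H₀ | H₀ true) = 1 - α = 0.9

Answer: a) 0.1, b) 0.331, c) 0.9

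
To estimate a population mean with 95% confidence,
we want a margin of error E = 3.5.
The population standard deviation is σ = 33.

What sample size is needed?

Answer: n = 342

Derivation:
z_0.025 = 1.960
n = (z×σ/E)² = (1.960×33/3.5)²
n = 341.5104
Round up: n = 342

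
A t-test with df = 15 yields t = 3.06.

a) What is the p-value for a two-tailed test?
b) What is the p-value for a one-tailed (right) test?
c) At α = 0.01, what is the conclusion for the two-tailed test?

Using t-distribution with df = 15:
a) Two-tailed: p = 2×P(T > 3.06) = 0.0079
b) One-tailed: p = P(T > 3.06) = 0.0040
c) 0.0079 < 0.01, reject H₀

Answer: a) 0.0079, b) 0.0040, c) reject H₀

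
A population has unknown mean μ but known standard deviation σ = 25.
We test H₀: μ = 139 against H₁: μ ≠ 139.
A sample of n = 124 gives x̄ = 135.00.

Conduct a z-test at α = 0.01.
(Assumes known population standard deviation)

Standard error: SE = σ/√n = 25/√124 = 2.2451
z-statistic: z = (x̄ - μ₀)/SE = (135.00 - 139)/2.2451 = -1.7817
Critical value: ±2.576
p-value = 0.0748
Decision: fail to reject H₀

Answer: z = -1.7817, fail to reject H₀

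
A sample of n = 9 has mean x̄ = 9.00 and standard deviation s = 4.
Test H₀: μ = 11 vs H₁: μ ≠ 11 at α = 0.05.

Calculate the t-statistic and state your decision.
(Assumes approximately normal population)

Answer: t = -1.5000, fail to reject H₀

Derivation:
df = n - 1 = 8
SE = s/√n = 4/√9 = 1.3333
t = (x̄ - μ₀)/SE = (9.00 - 11)/1.3333 = -1.5000
Critical value: t_{0.025,8} = ±2.306
p-value ≈ 0.1720
Decision: fail to reject H₀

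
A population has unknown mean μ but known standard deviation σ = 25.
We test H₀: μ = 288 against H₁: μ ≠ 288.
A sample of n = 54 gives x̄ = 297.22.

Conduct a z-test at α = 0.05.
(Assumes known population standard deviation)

Answer: z = 2.7101, reject H₀

Derivation:
Standard error: SE = σ/√n = 25/√54 = 3.4021
z-statistic: z = (x̄ - μ₀)/SE = (297.22 - 288)/3.4021 = 2.7101
Critical value: ±1.960
p-value = 0.0067
Decision: reject H₀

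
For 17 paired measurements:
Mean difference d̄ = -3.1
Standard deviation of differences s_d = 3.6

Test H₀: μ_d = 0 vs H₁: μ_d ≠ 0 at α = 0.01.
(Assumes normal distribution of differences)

df = n - 1 = 16
SE = s_d/√n = 3.6/√17 = 0.8731
t = d̄/SE = -3.1/0.8731 = -3.5506
Critical value: t_{0.005,16} = ±2.921
p-value ≈ 0.0027
Decision: reject H₀

Answer: t = -3.5506, reject H₀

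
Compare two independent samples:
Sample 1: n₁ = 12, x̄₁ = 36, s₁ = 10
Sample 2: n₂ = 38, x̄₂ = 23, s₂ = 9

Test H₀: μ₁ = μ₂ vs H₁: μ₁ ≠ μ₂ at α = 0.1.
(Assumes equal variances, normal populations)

Answer: t = 4.2495, reject H₀

Derivation:
Pooled variance: s²_p = [11×10² + 37×9²]/(48) = 85.3542
s_p = 9.2387
SE = s_p×√(1/n₁ + 1/n₂) = 9.2387×√(1/12 + 1/38) = 3.0592
t = (x̄₁ - x̄₂)/SE = (36 - 23)/3.0592 = 4.2495
df = 48, t-critical = ±1.677
Decision: reject H₀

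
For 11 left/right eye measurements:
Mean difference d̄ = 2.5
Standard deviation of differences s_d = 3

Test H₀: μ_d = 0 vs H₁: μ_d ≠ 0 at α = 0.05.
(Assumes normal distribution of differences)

df = n - 1 = 10
SE = s_d/√n = 3/√11 = 0.9045
t = d̄/SE = 2.5/0.9045 = 2.7640
Critical value: t_{0.025,10} = ±2.228
p-value ≈ 0.0200
Decision: reject H₀

Answer: t = 2.7640, reject H₀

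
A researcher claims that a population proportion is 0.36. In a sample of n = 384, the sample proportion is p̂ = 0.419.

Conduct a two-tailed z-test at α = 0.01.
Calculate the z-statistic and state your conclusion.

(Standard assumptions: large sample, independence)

H₀: p = 0.36, H₁: p ≠ 0.36
Standard error: SE = √(p₀(1-p₀)/n) = √(0.36×0.64/384) = 0.024495
z-statistic: z = (p̂ - p₀)/SE = (0.419 - 0.36)/0.024495 = 2.4087
Critical value: z_0.005 = ±2.576
p-value = 0.0160
Decision: fail to reject H₀ at α = 0.01

Answer: z = 2.4087, fail to reject H₀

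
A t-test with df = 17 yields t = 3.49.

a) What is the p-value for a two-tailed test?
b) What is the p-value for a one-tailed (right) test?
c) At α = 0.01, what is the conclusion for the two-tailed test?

Answer: a) 0.0028, b) 0.0014, c) reject H₀

Derivation:
Using t-distribution with df = 17:
a) Two-tailed: p = 2×P(T > 3.49) = 0.0028
b) One-tailed: p = P(T > 3.49) = 0.0014
c) 0.0028 < 0.01, reject H₀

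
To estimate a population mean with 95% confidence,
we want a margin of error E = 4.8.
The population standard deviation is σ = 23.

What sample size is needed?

z_0.025 = 1.960
n = (z×σ/E)² = (1.960×23/4.8)²
n = 88.2034
Round up: n = 89

Answer: n = 89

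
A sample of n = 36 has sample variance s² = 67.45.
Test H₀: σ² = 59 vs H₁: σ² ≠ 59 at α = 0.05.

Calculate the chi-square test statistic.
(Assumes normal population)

df = n - 1 = 35
χ² = (n-1)s²/σ₀² = 35×67.45/59 = 40.0127
Critical values: χ²_{0.975,35} = 20.569, χ²_{0.025,35} = 53.203
Rejection region: χ² < 20.569 or χ² > 53.203
Decision: fail to reject H₀

Answer: χ² = 40.0127, fail to reject H₀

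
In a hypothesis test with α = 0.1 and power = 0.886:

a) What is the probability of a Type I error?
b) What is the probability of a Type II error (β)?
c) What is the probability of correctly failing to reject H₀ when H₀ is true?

a) Type I error probability = α = 0.1
b) Power = P(reject H₀ | H₁ true) = 1 - β = 0.886, so Type II error probability = β = 1 - Power = 0.114
c) P(fail to reject H₀ | H₀ true) = 1 - α = 0.9

Answer: a) 0.1, b) 0.114, c) 0.9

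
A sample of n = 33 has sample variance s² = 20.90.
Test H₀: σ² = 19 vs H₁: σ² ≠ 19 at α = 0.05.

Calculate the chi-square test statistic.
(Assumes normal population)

df = n - 1 = 32
χ² = (n-1)s²/σ₀² = 32×20.90/19 = 35.2000
Critical values: χ²_{0.975,32} = 18.291, χ²_{0.025,32} = 49.480
Rejection region: χ² < 18.291 or χ² > 49.480
Decision: fail to reject H₀

Answer: χ² = 35.2000, fail to reject H₀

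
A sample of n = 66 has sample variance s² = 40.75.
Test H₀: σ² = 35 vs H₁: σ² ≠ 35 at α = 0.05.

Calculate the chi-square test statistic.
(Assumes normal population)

df = n - 1 = 65
χ² = (n-1)s²/σ₀² = 65×40.75/35 = 75.6786
Critical values: χ²_{0.975,65} = 44.603, χ²_{0.025,65} = 89.177
Rejection region: χ² < 44.603 or χ² > 89.177
Decision: fail to reject H₀

Answer: χ² = 75.6786, fail to reject H₀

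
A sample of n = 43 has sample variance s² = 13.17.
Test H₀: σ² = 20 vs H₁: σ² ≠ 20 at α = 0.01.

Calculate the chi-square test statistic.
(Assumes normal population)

Answer: χ² = 27.6570, fail to reject H₀

Derivation:
df = n - 1 = 42
χ² = (n-1)s²/σ₀² = 42×13.17/20 = 27.6570
Critical values: χ²_{0.995,42} = 22.138, χ²_{0.005,42} = 69.336
Rejection region: χ² < 22.138 or χ² > 69.336
Decision: fail to reject H₀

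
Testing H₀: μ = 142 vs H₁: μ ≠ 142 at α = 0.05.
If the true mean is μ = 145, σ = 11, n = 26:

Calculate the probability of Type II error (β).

Answer: β ≈ 0.7151

Derivation:
SE = σ/√n = 11/√26 = 2.1573
Critical values: μ₀ ± z_0.025×SE = 142 ± 1.960×2.1573
Acceptance region: (137.7717, 146.2283)
Under H₁ (μ = 145): z_high = (146.2283 - 145)/2.1573 = 0.5694, z_low = (137.7717 - 145)/2.1573 = -3.3506
β = P(not reject | H₁) = Φ(0.5694) - Φ(-3.3506) ≈ 0.7151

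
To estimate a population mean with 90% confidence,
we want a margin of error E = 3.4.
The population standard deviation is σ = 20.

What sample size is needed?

Answer: n = 94

Derivation:
z_0.05 = 1.645
n = (z×σ/E)² = (1.645×20/3.4)²
n = 93.6341
Round up: n = 94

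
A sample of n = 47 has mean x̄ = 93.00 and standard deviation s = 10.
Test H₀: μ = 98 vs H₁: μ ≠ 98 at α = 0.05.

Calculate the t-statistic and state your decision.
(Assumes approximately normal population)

Answer: t = -3.4279, reject H₀

Derivation:
df = n - 1 = 46
SE = s/√n = 10/√47 = 1.4586
t = (x̄ - μ₀)/SE = (93.00 - 98)/1.4586 = -3.4279
Critical value: t_{0.025,46} = ±2.013
p-value ≈ 0.0013
Decision: reject H₀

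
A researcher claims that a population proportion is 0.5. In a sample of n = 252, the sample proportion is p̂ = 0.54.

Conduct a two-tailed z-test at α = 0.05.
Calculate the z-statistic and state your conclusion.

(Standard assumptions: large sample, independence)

Answer: z = 1.2700, fail to reject H₀

Derivation:
H₀: p = 0.5, H₁: p ≠ 0.5
Standard error: SE = √(p₀(1-p₀)/n) = √(0.5×0.5/252) = 0.031497
z-statistic: z = (p̂ - p₀)/SE = (0.54 - 0.5)/0.031497 = 1.2700
Critical value: z_0.025 = ±1.960
p-value = 0.2041
Decision: fail to reject H₀ at α = 0.05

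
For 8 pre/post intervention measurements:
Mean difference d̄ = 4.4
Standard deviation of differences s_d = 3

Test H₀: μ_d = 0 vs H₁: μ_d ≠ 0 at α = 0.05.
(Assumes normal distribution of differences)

df = n - 1 = 7
SE = s_d/√n = 3/√8 = 1.0607
t = d̄/SE = 4.4/1.0607 = 4.1482
Critical value: t_{0.025,7} = ±2.365
p-value ≈ 0.0043
Decision: reject H₀

Answer: t = 4.1482, reject H₀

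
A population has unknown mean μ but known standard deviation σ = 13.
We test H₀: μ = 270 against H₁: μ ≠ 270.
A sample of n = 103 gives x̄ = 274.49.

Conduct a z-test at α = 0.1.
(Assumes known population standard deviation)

Answer: z = 3.5053, reject H₀

Derivation:
Standard error: SE = σ/√n = 13/√103 = 1.2809
z-statistic: z = (x̄ - μ₀)/SE = (274.49 - 270)/1.2809 = 3.5053
Critical value: ±1.645
p-value = 0.0005
Decision: reject H₀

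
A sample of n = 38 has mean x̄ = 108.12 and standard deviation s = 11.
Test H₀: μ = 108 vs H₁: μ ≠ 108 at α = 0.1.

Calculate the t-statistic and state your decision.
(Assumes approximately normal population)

Answer: t = 0.0672, fail to reject H₀

Derivation:
df = n - 1 = 37
SE = s/√n = 11/√38 = 1.7844
t = (x̄ - μ₀)/SE = (108.12 - 108)/1.7844 = 0.0672
Critical value: t_{0.05,37} = ±1.687
p-value ≈ 0.9468
Decision: fail to reject H₀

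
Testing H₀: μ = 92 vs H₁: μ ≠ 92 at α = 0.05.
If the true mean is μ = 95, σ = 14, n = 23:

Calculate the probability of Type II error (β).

SE = σ/√n = 14/√23 = 2.9192
Critical values: μ₀ ± z_0.025×SE = 92 ± 1.960×2.9192
Acceptance region: (86.2784, 97.7216)
Under H₁ (μ = 95): z_high = (97.7216 - 95)/2.9192 = 0.9323, z_low = (86.2784 - 95)/2.9192 = -2.9877
β = P(not reject | H₁) = Φ(0.9323) - Φ(-2.9877) ≈ 0.8230

Answer: β ≈ 0.8230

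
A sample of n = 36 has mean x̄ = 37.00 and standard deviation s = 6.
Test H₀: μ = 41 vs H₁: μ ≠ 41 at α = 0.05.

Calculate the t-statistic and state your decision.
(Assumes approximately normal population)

df = n - 1 = 35
SE = s/√n = 6/√36 = 1.0000
t = (x̄ - μ₀)/SE = (37.00 - 41)/1.0000 = -4.0000
Critical value: t_{0.025,35} = ±2.030
p-value ≈ 0.0003
Decision: reject H₀

Answer: t = -4.0000, reject H₀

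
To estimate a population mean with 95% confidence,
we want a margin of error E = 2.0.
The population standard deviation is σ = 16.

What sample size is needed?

z_0.025 = 1.960
n = (z×σ/E)² = (1.960×16/2.0)²
n = 245.8624
Round up: n = 246

Answer: n = 246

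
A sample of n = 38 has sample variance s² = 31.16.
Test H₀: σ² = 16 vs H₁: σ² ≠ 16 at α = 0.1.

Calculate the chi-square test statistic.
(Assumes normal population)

Answer: χ² = 72.0575, reject H₀

Derivation:
df = n - 1 = 37
χ² = (n-1)s²/σ₀² = 37×31.16/16 = 72.0575
Critical values: χ²_{0.95,37} = 24.075, χ²_{0.05,37} = 52.192
Rejection region: χ² < 24.075 or χ² > 52.192
Decision: reject H₀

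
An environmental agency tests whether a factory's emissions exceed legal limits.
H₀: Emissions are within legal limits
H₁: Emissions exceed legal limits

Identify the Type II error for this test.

A Type I error (probability α) occurs when we reject a true H₀.
A Type II error (probability β) occurs when we fail to reject a false H₀.

Answer: Failing to cite a factory whose emissions actually exceed the limit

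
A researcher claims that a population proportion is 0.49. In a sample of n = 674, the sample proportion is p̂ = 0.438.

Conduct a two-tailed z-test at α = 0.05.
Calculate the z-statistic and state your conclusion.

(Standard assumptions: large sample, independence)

Answer: z = -2.7006, reject H₀

Derivation:
H₀: p = 0.49, H₁: p ≠ 0.49
Standard error: SE = √(p₀(1-p₀)/n) = √(0.49×0.51/674) = 0.019255
z-statistic: z = (p̂ - p₀)/SE = (0.438 - 0.49)/0.019255 = -2.7006
Critical value: z_0.025 = ±1.960
p-value = 0.0069
Decision: reject H₀ at α = 0.05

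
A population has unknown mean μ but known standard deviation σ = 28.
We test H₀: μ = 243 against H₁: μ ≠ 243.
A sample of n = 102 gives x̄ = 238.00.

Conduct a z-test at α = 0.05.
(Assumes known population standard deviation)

Answer: z = -1.8035, fail to reject H₀

Derivation:
Standard error: SE = σ/√n = 28/√102 = 2.7724
z-statistic: z = (x̄ - μ₀)/SE = (238.00 - 243)/2.7724 = -1.8035
Critical value: ±1.960
p-value = 0.0713
Decision: fail to reject H₀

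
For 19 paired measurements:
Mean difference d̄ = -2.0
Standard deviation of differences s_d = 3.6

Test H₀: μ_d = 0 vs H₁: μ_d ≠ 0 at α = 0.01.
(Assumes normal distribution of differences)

Answer: t = -2.4216, fail to reject H₀

Derivation:
df = n - 1 = 18
SE = s_d/√n = 3.6/√19 = 0.8259
t = d̄/SE = -2.0/0.8259 = -2.4216
Critical value: t_{0.005,18} = ±2.878
p-value ≈ 0.0262
Decision: fail to reject H₀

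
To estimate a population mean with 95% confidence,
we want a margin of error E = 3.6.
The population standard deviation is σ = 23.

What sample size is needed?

z_0.025 = 1.960
n = (z×σ/E)² = (1.960×23/3.6)²
n = 156.8060
Round up: n = 157

Answer: n = 157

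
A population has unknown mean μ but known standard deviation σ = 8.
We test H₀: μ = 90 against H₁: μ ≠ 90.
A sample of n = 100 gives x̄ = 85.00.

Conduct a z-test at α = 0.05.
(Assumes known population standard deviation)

Standard error: SE = σ/√n = 8/√100 = 0.8000
z-statistic: z = (x̄ - μ₀)/SE = (85.00 - 90)/0.8000 = -6.2500
Critical value: ±1.960
p-value < 0.0001
Decision: reject H₀

Answer: z = -6.2500, reject H₀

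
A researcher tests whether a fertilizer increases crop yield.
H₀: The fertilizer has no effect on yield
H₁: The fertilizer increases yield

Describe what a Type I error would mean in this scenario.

Answer: Concluding the fertilizer works when it doesn't

Derivation:
Type I error (α): Rejecting H₀ when H₀ is true
Type II error (β): Failing to reject H₀ when H₁ is true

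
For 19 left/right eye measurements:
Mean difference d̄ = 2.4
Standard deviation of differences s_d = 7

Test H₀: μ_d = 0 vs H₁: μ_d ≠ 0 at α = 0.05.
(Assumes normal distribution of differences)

Answer: t = 1.4945, fail to reject H₀

Derivation:
df = n - 1 = 18
SE = s_d/√n = 7/√19 = 1.6059
t = d̄/SE = 2.4/1.6059 = 1.4945
Critical value: t_{0.025,18} = ±2.101
p-value ≈ 0.1524
Decision: fail to reject H₀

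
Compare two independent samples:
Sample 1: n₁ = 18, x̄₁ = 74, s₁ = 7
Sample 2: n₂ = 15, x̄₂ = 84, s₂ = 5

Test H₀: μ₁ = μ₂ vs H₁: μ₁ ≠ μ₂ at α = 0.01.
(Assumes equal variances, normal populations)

Answer: t = -4.6303, reject H₀

Derivation:
Pooled variance: s²_p = [17×7² + 14×5²]/(31) = 38.1613
s_p = 6.1775
SE = s_p×√(1/n₁ + 1/n₂) = 6.1775×√(1/18 + 1/15) = 2.1597
t = (x̄₁ - x̄₂)/SE = (74 - 84)/2.1597 = -4.6303
df = 31, t-critical = ±2.744
Decision: reject H₀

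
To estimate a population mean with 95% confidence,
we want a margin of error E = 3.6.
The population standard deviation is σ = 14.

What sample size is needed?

Answer: n = 59

Derivation:
z_0.025 = 1.960
n = (z×σ/E)² = (1.960×14/3.6)²
n = 58.0983
Round up: n = 59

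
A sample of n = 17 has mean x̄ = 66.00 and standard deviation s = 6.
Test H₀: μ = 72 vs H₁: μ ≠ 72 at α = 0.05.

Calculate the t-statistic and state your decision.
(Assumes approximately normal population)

df = n - 1 = 16
SE = s/√n = 6/√17 = 1.4552
t = (x̄ - μ₀)/SE = (66.00 - 72)/1.4552 = -4.1231
Critical value: t_{0.025,16} = ±2.120
p-value ≈ 0.0008
Decision: reject H₀

Answer: t = -4.1231, reject H₀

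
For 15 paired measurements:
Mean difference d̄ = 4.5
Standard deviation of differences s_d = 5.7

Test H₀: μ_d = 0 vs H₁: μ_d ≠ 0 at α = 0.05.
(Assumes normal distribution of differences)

Answer: t = 3.0577, reject H₀

Derivation:
df = n - 1 = 14
SE = s_d/√n = 5.7/√15 = 1.4717
t = d̄/SE = 4.5/1.4717 = 3.0577
Critical value: t_{0.025,14} = ±2.145
p-value ≈ 0.0085
Decision: reject H₀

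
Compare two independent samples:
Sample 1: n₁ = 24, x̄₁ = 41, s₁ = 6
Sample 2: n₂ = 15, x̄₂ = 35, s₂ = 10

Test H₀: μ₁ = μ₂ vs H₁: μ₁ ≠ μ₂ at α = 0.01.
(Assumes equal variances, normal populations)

Pooled variance: s²_p = [23×6² + 14×10²]/(37) = 60.2162
s_p = 7.7599
SE = s_p×√(1/n₁ + 1/n₂) = 7.7599×√(1/24 + 1/15) = 2.5541
t = (x̄₁ - x̄₂)/SE = (41 - 35)/2.5541 = 2.3492
df = 37, t-critical = ±2.715
Decision: fail to reject H₀

Answer: t = 2.3492, fail to reject H₀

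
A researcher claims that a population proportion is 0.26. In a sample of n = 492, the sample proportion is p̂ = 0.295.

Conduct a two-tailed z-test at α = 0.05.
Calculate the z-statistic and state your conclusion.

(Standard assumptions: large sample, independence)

H₀: p = 0.26, H₁: p ≠ 0.26
Standard error: SE = √(p₀(1-p₀)/n) = √(0.26×0.74/492) = 0.019775
z-statistic: z = (p̂ - p₀)/SE = (0.295 - 0.26)/0.019775 = 1.7699
Critical value: z_0.025 = ±1.960
p-value = 0.0767
Decision: fail to reject H₀ at α = 0.05

Answer: z = 1.7699, fail to reject H₀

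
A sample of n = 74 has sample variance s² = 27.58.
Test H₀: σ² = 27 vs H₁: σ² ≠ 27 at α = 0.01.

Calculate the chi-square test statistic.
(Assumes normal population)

Answer: χ² = 74.5681, fail to reject H₀

Derivation:
df = n - 1 = 73
χ² = (n-1)s²/σ₀² = 73×27.58/27 = 74.5681
Critical values: χ²_{0.995,73} = 45.629, χ²_{0.005,73} = 107.862
Rejection region: χ² < 45.629 or χ² > 107.862
Decision: fail to reject H₀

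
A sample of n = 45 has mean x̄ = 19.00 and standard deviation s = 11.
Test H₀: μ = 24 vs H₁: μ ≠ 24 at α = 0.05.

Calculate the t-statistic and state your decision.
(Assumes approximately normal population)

df = n - 1 = 44
SE = s/√n = 11/√45 = 1.6398
t = (x̄ - μ₀)/SE = (19.00 - 24)/1.6398 = -3.0492
Critical value: t_{0.025,44} = ±2.015
p-value ≈ 0.0039
Decision: reject H₀

Answer: t = -3.0492, reject H₀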